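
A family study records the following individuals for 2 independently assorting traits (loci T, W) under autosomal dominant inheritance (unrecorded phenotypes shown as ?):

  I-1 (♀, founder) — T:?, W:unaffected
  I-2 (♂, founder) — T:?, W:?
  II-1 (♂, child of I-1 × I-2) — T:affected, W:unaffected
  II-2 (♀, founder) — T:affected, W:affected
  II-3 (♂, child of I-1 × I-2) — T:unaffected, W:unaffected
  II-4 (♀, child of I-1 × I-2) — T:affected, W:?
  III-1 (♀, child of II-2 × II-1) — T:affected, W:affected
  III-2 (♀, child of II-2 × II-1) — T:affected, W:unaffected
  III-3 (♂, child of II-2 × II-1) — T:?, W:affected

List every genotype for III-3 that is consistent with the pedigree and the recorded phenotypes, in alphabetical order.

T/I-1 ? ·: tt|Tt
T/I-2 ? ·: tt|Tt
T/II-1 aff I-1×I-2: Tt|TT
T/II-2 aff ·: Tt|TT
T/II-3 un I-1×I-2: tt
T/II-4 aff I-1×I-2: Tt|TT
T/III-1 aff II-2×II-1: Tt|TT
T/III-2 aff II-2×II-1: Tt|TT
T/III-3 ? II-2×II-1: tt|Tt|TT
⇒ T over [I-1,I-2,II-1,II-2,II-3,II-4,III-1,III-2,III-3]: 98 consistent
W/I-1 un ·: ww
W/I-2 ? ·: ww|Ww
W/II-1 un I-1×I-2: ww
W/II-2 aff ·: Ww
W/II-3 un I-1×I-2: ww
W/II-4 ? I-1×I-2: ww|Ww
W/III-1 aff II-2×II-1: Ww
W/III-2 un II-2×II-1: ww
W/III-3 aff II-2×II-1: Ww
⇒ W over [I-1,I-2,II-1,II-2,II-3,II-4,III-1,III-2,III-3]: 3 consistent

III-3 ∈ {TT Ww, Tt Ww, tt Ww}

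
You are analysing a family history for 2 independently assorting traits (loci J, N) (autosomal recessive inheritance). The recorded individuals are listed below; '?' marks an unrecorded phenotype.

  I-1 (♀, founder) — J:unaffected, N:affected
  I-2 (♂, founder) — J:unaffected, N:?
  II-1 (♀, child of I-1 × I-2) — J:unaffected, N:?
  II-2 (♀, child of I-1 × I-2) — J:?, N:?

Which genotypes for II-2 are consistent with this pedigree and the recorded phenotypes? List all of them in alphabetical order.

J/I-1 un ·: JJ|Jj
J/I-2 un ·: JJ|Jj
J/II-1 un I-1×I-2: JJ|Jj
J/II-2 ? I-1×I-2: JJ|Jj|jj
⇒ J over [I-1,I-2,II-1,II-2]: 15 consistent
N/I-1 aff ·: nn
N/I-2 ? ·: NN|Nn|nn
N/II-1 ? I-1×I-2: Nn|nn
N/II-2 ? I-1×I-2: Nn|nn
⇒ N over [I-1,I-2,II-1,II-2]: 6 consistent

II-2 ∈ {JJ Nn, JJ nn, Jj Nn, Jj nn, jj Nn, jj nn}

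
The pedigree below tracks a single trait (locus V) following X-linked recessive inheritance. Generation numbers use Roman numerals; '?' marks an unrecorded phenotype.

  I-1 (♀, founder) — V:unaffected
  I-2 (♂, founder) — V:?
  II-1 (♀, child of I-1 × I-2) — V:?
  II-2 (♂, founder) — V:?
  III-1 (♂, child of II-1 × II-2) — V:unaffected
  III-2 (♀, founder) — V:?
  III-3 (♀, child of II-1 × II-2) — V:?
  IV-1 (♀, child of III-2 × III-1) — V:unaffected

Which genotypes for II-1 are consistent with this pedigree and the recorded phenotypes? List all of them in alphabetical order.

V/I-1 un ·: X^VX^V|X^VX^v
V/I-2 ? ·: X^VY|X^vY
V/II-1 ? I-1×I-2: X^VX^V|X^VX^v
V/II-2 ? ·: X^VY|X^vY
V/III-1 un II-1×II-2: X^VY
V/III-2 ? ·: X^VX^V|X^VX^v|X^vX^v
V/III-3 ? II-1×II-2: X^VX^V|X^VX^v|X^vX^v
V/IV-1 un III-2×III-1: X^VX^V|X^VX^v
⇒ V over [I-1,I-2,II-1,II-2,III-1,III-2,III-3,IV-1]: 64 consistent

II-1 ∈ {X^VX^V, X^VX^v}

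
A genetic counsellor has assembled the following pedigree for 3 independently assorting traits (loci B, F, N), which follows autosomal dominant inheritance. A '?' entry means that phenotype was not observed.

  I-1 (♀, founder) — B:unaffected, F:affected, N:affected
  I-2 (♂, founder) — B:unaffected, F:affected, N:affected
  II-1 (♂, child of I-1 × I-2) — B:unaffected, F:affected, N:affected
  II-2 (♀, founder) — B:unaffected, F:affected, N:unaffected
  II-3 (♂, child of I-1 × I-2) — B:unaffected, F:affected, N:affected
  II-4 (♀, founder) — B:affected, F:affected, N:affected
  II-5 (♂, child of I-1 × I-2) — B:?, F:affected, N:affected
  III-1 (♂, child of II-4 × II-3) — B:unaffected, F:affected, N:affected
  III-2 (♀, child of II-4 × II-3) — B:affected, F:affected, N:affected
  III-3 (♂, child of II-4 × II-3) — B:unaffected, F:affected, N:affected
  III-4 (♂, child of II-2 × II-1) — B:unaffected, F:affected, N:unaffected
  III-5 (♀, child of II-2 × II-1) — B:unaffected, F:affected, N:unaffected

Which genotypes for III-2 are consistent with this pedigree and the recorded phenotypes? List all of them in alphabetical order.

III-2 ∈ {Bb FF NN, Bb FF Nn, Bb Ff NN, Bb Ff Nn}

B/I-1 un ·: bb
B/I-2 un ·: bb
B/II-1 un I-1×I-2: bb
B/II-2 un ·: bb
B/II-3 un I-1×I-2: bb
B/II-4 aff ·: Bb
B/II-5 ? I-1×I-2: bb
B/III-1 un II-4×II-3: bb
B/III-2 aff II-4×II-3: Bb
B/III-3 un II-4×II-3: bb
B/III-4 un II-2×II-1: bb
B/III-5 un II-2×II-1: bb
⇒ B over [I-1,I-2,II-1,II-2,II-3,II-4,II-5,III-1,III-2,III-3,III-4,III-5]: 1 consistent
F/I-1 aff ·: Ff|FF
F/I-2 aff ·: Ff|FF
F/II-1 aff I-1×I-2: Ff|FF
F/II-2 aff ·: Ff|FF
F/II-3 aff I-1×I-2: Ff|FF
F/II-4 aff ·: Ff|FF
F/II-5 aff I-1×I-2: Ff|FF
F/III-1 aff II-4×II-3: Ff|FF
F/III-2 aff II-4×II-3: Ff|FF
F/III-3 aff II-4×II-3: Ff|FF
F/III-4 aff II-2×II-1: Ff|FF
F/III-5 aff II-2×II-1: Ff|FF
⇒ F over [I-1,I-2,II-1,II-2,II-3,II-4,II-5,III-1,III-2,III-3,III-4,III-5]: 1995 consistent
N/I-1 aff ·: Nn|NN
N/I-2 aff ·: Nn|NN
N/II-1 aff I-1×I-2: Nn
N/II-2 un ·: nn
N/II-3 aff I-1×I-2: Nn|NN
N/II-4 aff ·: Nn|NN
N/II-5 aff I-1×I-2: Nn|NN
N/III-1 aff II-4×II-3: Nn|NN
N/III-2 aff II-4×II-3: Nn|NN
N/III-3 aff II-4×II-3: Nn|NN
N/III-4 un II-2×II-1: nn
N/III-5 un II-2×II-1: nn
⇒ N over [I-1,I-2,II-1,II-2,II-3,II-4,II-5,III-1,III-2,III-3,III-4,III-5]: 150 consistent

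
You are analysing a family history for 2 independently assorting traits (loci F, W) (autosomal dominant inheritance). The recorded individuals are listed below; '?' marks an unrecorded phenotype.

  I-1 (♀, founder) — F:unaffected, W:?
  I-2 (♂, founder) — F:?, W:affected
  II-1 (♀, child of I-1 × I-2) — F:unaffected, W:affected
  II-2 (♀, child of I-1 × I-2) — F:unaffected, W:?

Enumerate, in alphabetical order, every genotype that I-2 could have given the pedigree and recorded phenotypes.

F/I-1 un ·: ff
F/I-2 ? ·: ff|Ff
F/II-1 un I-1×I-2: ff
F/II-2 un I-1×I-2: ff
⇒ F over [I-1,I-2,II-1,II-2]: 2 consistent
W/I-1 ? ·: ww|Ww|WW
W/I-2 aff ·: Ww|WW
W/II-1 aff I-1×I-2: Ww|WW
W/II-2 ? I-1×I-2: ww|Ww|WW
⇒ W over [I-1,I-2,II-1,II-2]: 18 consistent

I-2 ∈ {Ff WW, Ff Ww, ff WW, ff Ww}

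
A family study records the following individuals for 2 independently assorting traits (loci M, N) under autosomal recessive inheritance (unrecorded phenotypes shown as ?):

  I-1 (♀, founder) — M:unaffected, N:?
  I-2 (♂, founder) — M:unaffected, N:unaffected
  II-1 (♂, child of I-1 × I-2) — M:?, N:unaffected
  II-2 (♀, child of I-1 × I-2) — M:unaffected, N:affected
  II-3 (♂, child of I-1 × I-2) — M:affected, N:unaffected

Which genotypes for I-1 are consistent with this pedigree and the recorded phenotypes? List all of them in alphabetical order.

M/I-1 un ·: Mm
M/I-2 un ·: Mm
M/II-1 ? I-1×I-2: MM|Mm|mm
M/II-2 un I-1×I-2: MM|Mm
M/II-3 aff I-1×I-2: mm
⇒ M over [I-1,I-2,II-1,II-2,II-3]: 6 consistent
N/I-1 ? ·: Nn|nn
N/I-2 un ·: Nn
N/II-1 un I-1×I-2: NN|Nn
N/II-2 aff I-1×I-2: nn
N/II-3 un I-1×I-2: NN|Nn
⇒ N over [I-1,I-2,II-1,II-2,II-3]: 5 consistent

I-1 ∈ {Mm Nn, Mm nn}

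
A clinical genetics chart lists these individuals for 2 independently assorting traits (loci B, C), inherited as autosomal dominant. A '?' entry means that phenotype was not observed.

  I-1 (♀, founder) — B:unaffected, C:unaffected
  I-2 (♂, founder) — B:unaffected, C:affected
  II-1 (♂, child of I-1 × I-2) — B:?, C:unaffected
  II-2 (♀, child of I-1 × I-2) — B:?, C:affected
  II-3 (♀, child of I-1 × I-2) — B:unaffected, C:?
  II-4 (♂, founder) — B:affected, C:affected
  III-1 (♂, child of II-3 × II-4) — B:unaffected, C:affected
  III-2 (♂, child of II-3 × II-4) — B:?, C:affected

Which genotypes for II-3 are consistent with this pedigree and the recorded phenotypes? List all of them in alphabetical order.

B/I-1 un ·: bb
B/I-2 un ·: bb
B/II-1 ? I-1×I-2: bb
B/II-2 ? I-1×I-2: bb
B/II-3 un I-1×I-2: bb
B/II-4 aff ·: Bb
B/III-1 un II-3×II-4: bb
B/III-2 ? II-3×II-4: bb|Bb
⇒ B over [I-1,I-2,II-1,II-2,II-3,II-4,III-1,III-2]: 2 consistent
C/I-1 un ·: cc
C/I-2 aff ·: Cc
C/II-1 un I-1×I-2: cc
C/II-2 aff I-1×I-2: Cc
C/II-3 ? I-1×I-2: cc|Cc
C/II-4 aff ·: Cc|CC
C/III-1 aff II-3×II-4: Cc|CC
C/III-2 aff II-3×II-4: Cc|CC
⇒ C over [I-1,I-2,II-1,II-2,II-3,II-4,III-1,III-2]: 10 consistent

II-3 ∈ {bb Cc, bb cc}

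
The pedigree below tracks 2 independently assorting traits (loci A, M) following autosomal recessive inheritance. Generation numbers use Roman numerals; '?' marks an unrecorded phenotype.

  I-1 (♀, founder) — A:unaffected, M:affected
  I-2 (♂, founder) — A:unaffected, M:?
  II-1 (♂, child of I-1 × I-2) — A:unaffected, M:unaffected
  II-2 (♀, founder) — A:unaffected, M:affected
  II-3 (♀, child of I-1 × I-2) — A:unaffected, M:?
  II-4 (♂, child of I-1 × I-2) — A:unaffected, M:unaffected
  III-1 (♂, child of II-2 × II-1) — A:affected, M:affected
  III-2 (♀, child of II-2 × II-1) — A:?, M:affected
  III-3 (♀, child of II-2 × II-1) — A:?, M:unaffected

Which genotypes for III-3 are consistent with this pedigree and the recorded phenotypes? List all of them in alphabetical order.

A/I-1 un ·: AA|Aa
A/I-2 un ·: AA|Aa
A/II-1 un I-1×I-2: Aa
A/II-2 un ·: Aa
A/II-3 un I-1×I-2: AA|Aa
A/II-4 un I-1×I-2: AA|Aa
A/III-1 aff II-2×II-1: aa
A/III-2 ? II-2×II-1: AA|Aa|aa
A/III-3 ? II-2×II-1: AA|Aa|aa
⇒ A over [I-1,I-2,II-1,II-2,II-3,II-4,III-1,III-2,III-3]: 108 consistent
M/I-1 aff ·: mm
M/I-2 ? ·: MM|Mm
M/II-1 un I-1×I-2: Mm
M/II-2 aff ·: mm
M/II-3 ? I-1×I-2: Mm|mm
M/II-4 un I-1×I-2: Mm
M/III-1 aff II-2×II-1: mm
M/III-2 aff II-2×II-1: mm
M/III-3 un II-2×II-1: Mm
⇒ M over [I-1,I-2,II-1,II-2,II-3,II-4,III-1,III-2,III-3]: 3 consistent

III-3 ∈ {AA Mm, Aa Mm, aa Mm}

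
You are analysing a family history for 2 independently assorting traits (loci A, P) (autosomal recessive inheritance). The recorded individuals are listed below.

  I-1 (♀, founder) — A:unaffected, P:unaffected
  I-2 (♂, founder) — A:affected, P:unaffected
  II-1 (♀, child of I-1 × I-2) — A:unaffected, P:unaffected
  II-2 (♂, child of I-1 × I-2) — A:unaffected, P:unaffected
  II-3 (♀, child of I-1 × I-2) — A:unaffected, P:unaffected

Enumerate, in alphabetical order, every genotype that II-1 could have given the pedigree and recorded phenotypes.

A/I-1 un ·: AA|Aa
A/I-2 aff ·: aa
A/II-1 un I-1×I-2: Aa
A/II-2 un I-1×I-2: Aa
A/II-3 un I-1×I-2: Aa
⇒ A over [I-1,I-2,II-1,II-2,II-3]: 2 consistent
P/I-1 un ·: PP|Pp
P/I-2 un ·: PP|Pp
P/II-1 un I-1×I-2: PP|Pp
P/II-2 un I-1×I-2: PP|Pp
P/II-3 un I-1×I-2: PP|Pp
⇒ P over [I-1,I-2,II-1,II-2,II-3]: 25 consistent

II-1 ∈ {Aa PP, Aa Pp}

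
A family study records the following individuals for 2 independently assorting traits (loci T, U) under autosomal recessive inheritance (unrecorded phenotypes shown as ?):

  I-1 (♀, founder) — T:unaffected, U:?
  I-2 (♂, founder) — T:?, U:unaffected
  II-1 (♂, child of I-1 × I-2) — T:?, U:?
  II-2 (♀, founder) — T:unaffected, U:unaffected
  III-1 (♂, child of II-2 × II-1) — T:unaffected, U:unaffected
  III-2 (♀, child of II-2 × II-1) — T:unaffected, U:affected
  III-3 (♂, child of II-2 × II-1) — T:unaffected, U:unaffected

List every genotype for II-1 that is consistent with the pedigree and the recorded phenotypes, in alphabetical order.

II-1 ∈ {TT Uu, TT uu, Tt Uu, Tt uu, tt Uu, tt uu}

T/I-1 un ·: TT|Tt
T/I-2 ? ·: TT|Tt|tt
T/II-1 ? I-1×I-2: TT|Tt|tt
T/II-2 un ·: TT|Tt
T/III-1 un II-2×II-1: TT|Tt
T/III-2 un II-2×II-1: TT|Tt
T/III-3 un II-2×II-1: TT|Tt
⇒ T over [I-1,I-2,II-1,II-2,III-1,III-2,III-3]: 120 consistent
U/I-1 ? ·: UU|Uu|uu
U/I-2 un ·: UU|Uu
U/II-1 ? I-1×I-2: Uu|uu
U/II-2 un ·: Uu
U/III-1 un II-2×II-1: UU|Uu
U/III-2 aff II-2×II-1: uu
U/III-3 un II-2×II-1: UU|Uu
⇒ U over [I-1,I-2,II-1,II-2,III-1,III-2,III-3]: 22 consistent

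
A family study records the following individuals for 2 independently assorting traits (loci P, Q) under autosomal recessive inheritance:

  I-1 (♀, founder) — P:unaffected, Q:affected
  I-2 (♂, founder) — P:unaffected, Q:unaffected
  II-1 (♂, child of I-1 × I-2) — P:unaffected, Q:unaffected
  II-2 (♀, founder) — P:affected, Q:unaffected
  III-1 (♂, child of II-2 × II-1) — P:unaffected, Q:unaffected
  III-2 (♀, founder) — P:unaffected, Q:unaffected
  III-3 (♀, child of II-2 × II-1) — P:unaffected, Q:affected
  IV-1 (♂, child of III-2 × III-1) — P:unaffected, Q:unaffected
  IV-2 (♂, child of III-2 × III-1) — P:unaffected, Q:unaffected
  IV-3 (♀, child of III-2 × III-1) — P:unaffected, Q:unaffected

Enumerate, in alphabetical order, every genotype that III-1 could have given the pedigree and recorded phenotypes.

P/I-1 un ·: PP|Pp
P/I-2 un ·: PP|Pp
P/II-1 un I-1×I-2: PP|Pp
P/II-2 aff ·: pp
P/III-1 un II-2×II-1: Pp
P/III-2 un ·: PP|Pp
P/III-3 un II-2×II-1: Pp
P/IV-1 un III-2×III-1: PP|Pp
P/IV-2 un III-2×III-1: PP|Pp
P/IV-3 un III-2×III-1: PP|Pp
⇒ P over [I-1,I-2,II-1,II-2,III-1,III-2,III-3,IV-1,IV-2,IV-3]: 112 consistent
Q/I-1 aff ·: qq
Q/I-2 un ·: QQ|Qq
Q/II-1 un I-1×I-2: Qq
Q/II-2 un ·: Qq
Q/III-1 un II-2×II-1: QQ|Qq
Q/III-2 un ·: QQ|Qq
Q/III-3 aff II-2×II-1: qq
Q/IV-1 un III-2×III-1: QQ|Qq
Q/IV-2 un III-2×III-1: QQ|Qq
Q/IV-3 un III-2×III-1: QQ|Qq
⇒ Q over [I-1,I-2,II-1,II-2,III-1,III-2,III-3,IV-1,IV-2,IV-3]: 50 consistent

III-1 ∈ {Pp QQ, Pp Qq}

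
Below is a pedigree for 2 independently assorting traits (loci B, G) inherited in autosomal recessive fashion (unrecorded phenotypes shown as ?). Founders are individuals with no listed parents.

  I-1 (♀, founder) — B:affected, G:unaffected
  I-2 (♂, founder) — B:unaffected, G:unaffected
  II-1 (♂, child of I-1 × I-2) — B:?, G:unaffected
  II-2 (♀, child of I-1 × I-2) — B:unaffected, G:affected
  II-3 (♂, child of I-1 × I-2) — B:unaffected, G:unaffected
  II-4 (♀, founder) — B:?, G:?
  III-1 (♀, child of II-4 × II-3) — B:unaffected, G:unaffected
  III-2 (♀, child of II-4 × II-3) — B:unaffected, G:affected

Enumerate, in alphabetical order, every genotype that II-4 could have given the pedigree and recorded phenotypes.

B/I-1 aff ·: bb
B/I-2 un ·: BB|Bb
B/II-1 ? I-1×I-2: Bb|bb
B/II-2 un I-1×I-2: Bb
B/II-3 un I-1×I-2: Bb
B/II-4 ? ·: BB|Bb|bb
B/III-1 un II-4×II-3: BB|Bb
B/III-2 un II-4×II-3: BB|Bb
⇒ B over [I-1,I-2,II-1,II-2,II-3,II-4,III-1,III-2]: 27 consistent
G/I-1 un ·: Gg
G/I-2 un ·: Gg
G/II-1 un I-1×I-2: GG|Gg
G/II-2 aff I-1×I-2: gg
G/II-3 un I-1×I-2: Gg
G/II-4 ? ·: Gg|gg
G/III-1 un II-4×II-3: GG|Gg
G/III-2 aff II-4×II-3: gg
⇒ G over [I-1,I-2,II-1,II-2,II-3,II-4,III-1,III-2]: 6 consistent

II-4 ∈ {BB Gg, BB gg, Bb Gg, Bb gg, bb Gg, bb gg}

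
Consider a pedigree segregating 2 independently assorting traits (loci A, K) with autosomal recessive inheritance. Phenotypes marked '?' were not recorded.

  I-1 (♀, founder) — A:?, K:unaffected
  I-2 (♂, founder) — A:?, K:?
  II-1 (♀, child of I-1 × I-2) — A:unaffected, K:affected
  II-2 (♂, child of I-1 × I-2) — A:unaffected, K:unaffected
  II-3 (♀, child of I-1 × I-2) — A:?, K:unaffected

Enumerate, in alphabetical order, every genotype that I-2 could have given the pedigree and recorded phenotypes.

I-2 ∈ {AA Kk, AA kk, Aa Kk, Aa kk, aa Kk, aa kk}

A/I-1 ? ·: AA|Aa|aa
A/I-2 ? ·: AA|Aa|aa
A/II-1 un I-1×I-2: AA|Aa
A/II-2 un I-1×I-2: AA|Aa
A/II-3 ? I-1×I-2: AA|Aa|aa
⇒ A over [I-1,I-2,II-1,II-2,II-3]: 35 consistent
K/I-1 un ·: Kk
K/I-2 ? ·: Kk|kk
K/II-1 aff I-1×I-2: kk
K/II-2 un I-1×I-2: KK|Kk
K/II-3 un I-1×I-2: KK|Kk
⇒ K over [I-1,I-2,II-1,II-2,II-3]: 5 consistent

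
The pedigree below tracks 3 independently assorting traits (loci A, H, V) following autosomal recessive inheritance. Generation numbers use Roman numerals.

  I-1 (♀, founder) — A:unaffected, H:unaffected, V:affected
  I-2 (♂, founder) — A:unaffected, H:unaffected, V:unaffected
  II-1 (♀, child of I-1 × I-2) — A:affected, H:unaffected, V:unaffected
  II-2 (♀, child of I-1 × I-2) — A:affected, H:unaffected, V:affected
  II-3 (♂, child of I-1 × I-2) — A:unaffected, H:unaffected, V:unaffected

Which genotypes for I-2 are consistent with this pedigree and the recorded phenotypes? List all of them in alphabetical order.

A/I-1 un ·: Aa
A/I-2 un ·: Aa
A/II-1 aff I-1×I-2: aa
A/II-2 aff I-1×I-2: aa
A/II-3 un I-1×I-2: AA|Aa
⇒ A over [I-1,I-2,II-1,II-2,II-3]: 2 consistent
H/I-1 un ·: HH|Hh
H/I-2 un ·: HH|Hh
H/II-1 un I-1×I-2: HH|Hh
H/II-2 un I-1×I-2: HH|Hh
H/II-3 un I-1×I-2: HH|Hh
⇒ H over [I-1,I-2,II-1,II-2,II-3]: 25 consistent
V/I-1 aff ·: vv
V/I-2 un ·: Vv
V/II-1 un I-1×I-2: Vv
V/II-2 aff I-1×I-2: vv
V/II-3 un I-1×I-2: Vv
⇒ V over [I-1,I-2,II-1,II-2,II-3]: 1 consistent

I-2 ∈ {Aa HH Vv, Aa Hh Vv}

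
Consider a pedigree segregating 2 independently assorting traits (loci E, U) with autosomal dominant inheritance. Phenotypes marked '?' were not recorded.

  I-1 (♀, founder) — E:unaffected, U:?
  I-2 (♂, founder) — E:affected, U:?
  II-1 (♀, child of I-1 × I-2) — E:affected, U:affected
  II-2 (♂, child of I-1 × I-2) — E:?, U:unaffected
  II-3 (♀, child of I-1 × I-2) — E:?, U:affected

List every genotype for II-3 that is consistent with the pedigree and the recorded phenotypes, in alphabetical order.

II-3 ∈ {Ee UU, Ee Uu, ee UU, ee Uu}

E/I-1 un ·: ee
E/I-2 aff ·: Ee|EE
E/II-1 aff I-1×I-2: Ee
E/II-2 ? I-1×I-2: ee|Ee
E/II-3 ? I-1×I-2: ee|Ee
⇒ E over [I-1,I-2,II-1,II-2,II-3]: 5 consistent
U/I-1 ? ·: uu|Uu
U/I-2 ? ·: uu|Uu
U/II-1 aff I-1×I-2: Uu|UU
U/II-2 un I-1×I-2: uu
U/II-3 aff I-1×I-2: Uu|UU
⇒ U over [I-1,I-2,II-1,II-2,II-3]: 6 consistent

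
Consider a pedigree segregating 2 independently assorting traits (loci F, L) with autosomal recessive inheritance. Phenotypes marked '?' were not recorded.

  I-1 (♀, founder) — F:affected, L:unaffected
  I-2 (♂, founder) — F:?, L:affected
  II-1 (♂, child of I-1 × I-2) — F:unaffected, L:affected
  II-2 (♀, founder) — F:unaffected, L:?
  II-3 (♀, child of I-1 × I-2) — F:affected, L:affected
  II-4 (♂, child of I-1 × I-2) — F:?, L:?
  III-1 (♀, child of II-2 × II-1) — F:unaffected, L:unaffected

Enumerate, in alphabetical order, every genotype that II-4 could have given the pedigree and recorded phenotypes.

II-4 ∈ {Ff Ll, Ff ll, ff Ll, ff ll}

F/I-1 aff ·: ff
F/I-2 ? ·: Ff
F/II-1 un I-1×I-2: Ff
F/II-2 un ·: FF|Ff
F/II-3 aff I-1×I-2: ff
F/II-4 ? I-1×I-2: Ff|ff
F/III-1 un II-2×II-1: FF|Ff
⇒ F over [I-1,I-2,II-1,II-2,II-3,II-4,III-1]: 8 consistent
L/I-1 un ·: Ll
L/I-2 aff ·: ll
L/II-1 aff I-1×I-2: ll
L/II-2 ? ·: LL|Ll
L/II-3 aff I-1×I-2: ll
L/II-4 ? I-1×I-2: Ll|ll
L/III-1 un II-2×II-1: Ll
⇒ L over [I-1,I-2,II-1,II-2,II-3,II-4,III-1]: 4 consistent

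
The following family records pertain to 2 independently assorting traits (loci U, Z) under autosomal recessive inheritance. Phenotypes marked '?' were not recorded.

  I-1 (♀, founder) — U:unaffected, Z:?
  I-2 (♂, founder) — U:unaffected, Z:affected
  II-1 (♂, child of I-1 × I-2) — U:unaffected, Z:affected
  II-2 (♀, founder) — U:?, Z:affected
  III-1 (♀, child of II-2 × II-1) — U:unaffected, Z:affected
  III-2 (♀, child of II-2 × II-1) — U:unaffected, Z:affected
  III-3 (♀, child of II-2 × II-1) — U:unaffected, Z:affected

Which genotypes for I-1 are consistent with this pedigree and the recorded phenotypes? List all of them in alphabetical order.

U/I-1 un ·: UU|Uu
U/I-2 un ·: UU|Uu
U/II-1 un I-1×I-2: UU|Uu
U/II-2 ? ·: UU|Uu|uu
U/III-1 un II-2×II-1: UU|Uu
U/III-2 un II-2×II-1: UU|Uu
U/III-3 un II-2×II-1: UU|Uu
⇒ U over [I-1,I-2,II-1,II-2,III-1,III-2,III-3]: 91 consistent
Z/I-1 ? ·: Zz|zz
Z/I-2 aff ·: zz
Z/II-1 aff I-1×I-2: zz
Z/II-2 aff ·: zz
Z/III-1 aff II-2×II-1: zz
Z/III-2 aff II-2×II-1: zz
Z/III-3 aff II-2×II-1: zz
⇒ Z over [I-1,I-2,II-1,II-2,III-1,III-2,III-3]: 2 consistent

I-1 ∈ {UU Zz, UU zz, Uu Zz, Uu zz}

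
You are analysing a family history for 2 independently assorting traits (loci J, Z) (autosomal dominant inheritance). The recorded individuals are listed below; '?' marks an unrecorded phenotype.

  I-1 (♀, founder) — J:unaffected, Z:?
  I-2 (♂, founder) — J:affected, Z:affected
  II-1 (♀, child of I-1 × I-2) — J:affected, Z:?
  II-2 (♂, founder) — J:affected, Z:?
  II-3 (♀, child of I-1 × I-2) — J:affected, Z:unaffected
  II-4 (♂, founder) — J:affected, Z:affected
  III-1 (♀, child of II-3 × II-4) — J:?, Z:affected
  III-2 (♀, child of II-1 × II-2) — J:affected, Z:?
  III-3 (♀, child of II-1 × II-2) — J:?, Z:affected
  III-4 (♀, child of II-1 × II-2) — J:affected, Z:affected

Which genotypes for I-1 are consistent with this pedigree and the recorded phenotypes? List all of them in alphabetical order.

I-1 ∈ {jj Zz, jj zz}

J/I-1 un ·: jj
J/I-2 aff ·: Jj|JJ
J/II-1 aff I-1×I-2: Jj
J/II-2 aff ·: Jj|JJ
J/II-3 aff I-1×I-2: Jj
J/II-4 aff ·: Jj|JJ
J/III-1 ? II-3×II-4: jj|Jj|JJ
J/III-2 aff II-1×II-2: Jj|JJ
J/III-3 ? II-1×II-2: jj|Jj|JJ
J/III-4 aff II-1×II-2: Jj|JJ
⇒ J over [I-1,I-2,II-1,II-2,II-3,II-4,III-1,III-2,III-3,III-4]: 200 consistent
Z/I-1 ? ·: zz|Zz
Z/I-2 aff ·: Zz
Z/II-1 ? I-1×I-2: zz|Zz|ZZ
Z/II-2 ? ·: zz|Zz|ZZ
Z/II-3 un I-1×I-2: zz
Z/II-4 aff ·: Zz|ZZ
Z/III-1 aff II-3×II-4: Zz
Z/III-2 ? II-1×II-2: zz|Zz|ZZ
Z/III-3 aff II-1×II-2: Zz|ZZ
Z/III-4 aff II-1×II-2: Zz|ZZ
⇒ Z over [I-1,I-2,II-1,II-2,II-3,II-4,III-1,III-2,III-3,III-4]: 120 consistent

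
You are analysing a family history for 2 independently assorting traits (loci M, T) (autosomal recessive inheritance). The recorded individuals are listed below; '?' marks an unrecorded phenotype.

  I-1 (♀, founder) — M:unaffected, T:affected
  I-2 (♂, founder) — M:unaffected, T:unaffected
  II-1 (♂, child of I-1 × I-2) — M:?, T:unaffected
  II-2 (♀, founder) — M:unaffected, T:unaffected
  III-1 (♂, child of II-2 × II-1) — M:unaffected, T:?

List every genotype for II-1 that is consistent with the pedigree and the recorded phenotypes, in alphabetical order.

II-1 ∈ {MM Tt, Mm Tt, mm Tt}

M/I-1 un ·: MM|Mm
M/I-2 un ·: MM|Mm
M/II-1 ? I-1×I-2: MM|Mm|mm
M/II-2 un ·: MM|Mm
M/III-1 un II-2×II-1: MM|Mm
⇒ M over [I-1,I-2,II-1,II-2,III-1]: 26 consistent
T/I-1 aff ·: tt
T/I-2 un ·: TT|Tt
T/II-1 un I-1×I-2: Tt
T/II-2 un ·: TT|Tt
T/III-1 ? II-2×II-1: TT|Tt|tt
⇒ T over [I-1,I-2,II-1,II-2,III-1]: 10 consistent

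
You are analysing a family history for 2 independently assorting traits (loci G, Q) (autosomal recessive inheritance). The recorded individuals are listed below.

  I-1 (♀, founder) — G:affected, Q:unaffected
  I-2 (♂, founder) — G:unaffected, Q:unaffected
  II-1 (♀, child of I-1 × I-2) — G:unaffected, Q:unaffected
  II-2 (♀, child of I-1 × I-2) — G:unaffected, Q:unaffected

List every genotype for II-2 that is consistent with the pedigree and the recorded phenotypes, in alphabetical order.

G/I-1 aff ·: gg
G/I-2 un ·: GG|Gg
G/II-1 un I-1×I-2: Gg
G/II-2 un I-1×I-2: Gg
⇒ G over [I-1,I-2,II-1,II-2]: 2 consistent
Q/I-1 un ·: QQ|Qq
Q/I-2 un ·: QQ|Qq
Q/II-1 un I-1×I-2: QQ|Qq
Q/II-2 un I-1×I-2: QQ|Qq
⇒ Q over [I-1,I-2,II-1,II-2]: 13 consistent

II-2 ∈ {Gg QQ, Gg Qq}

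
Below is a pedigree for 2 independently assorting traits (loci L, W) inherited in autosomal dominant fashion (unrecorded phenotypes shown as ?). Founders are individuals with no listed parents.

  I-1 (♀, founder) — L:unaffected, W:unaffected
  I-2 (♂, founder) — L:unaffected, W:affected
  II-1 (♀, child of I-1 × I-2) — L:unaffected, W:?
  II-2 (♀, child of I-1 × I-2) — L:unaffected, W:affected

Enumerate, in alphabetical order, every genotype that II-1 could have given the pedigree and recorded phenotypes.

II-1 ∈ {ll Ww, ll ww}

L/I-1 un ·: ll
L/I-2 un ·: ll
L/II-1 un I-1×I-2: ll
L/II-2 un I-1×I-2: ll
⇒ L over [I-1,I-2,II-1,II-2]: 1 consistent
W/I-1 un ·: ww
W/I-2 aff ·: Ww|WW
W/II-1 ? I-1×I-2: ww|Ww
W/II-2 aff I-1×I-2: Ww
⇒ W over [I-1,I-2,II-1,II-2]: 3 consistent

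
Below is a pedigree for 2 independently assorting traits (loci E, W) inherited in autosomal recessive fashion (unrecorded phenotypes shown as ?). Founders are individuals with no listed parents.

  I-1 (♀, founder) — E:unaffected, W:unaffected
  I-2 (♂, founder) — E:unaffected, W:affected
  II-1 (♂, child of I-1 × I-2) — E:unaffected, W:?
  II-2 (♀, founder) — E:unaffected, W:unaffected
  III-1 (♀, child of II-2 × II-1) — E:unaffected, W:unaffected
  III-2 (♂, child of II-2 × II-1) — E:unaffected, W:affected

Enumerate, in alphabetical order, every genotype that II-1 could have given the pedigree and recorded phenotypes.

E/I-1 un ·: EE|Ee
E/I-2 un ·: EE|Ee
E/II-1 un I-1×I-2: EE|Ee
E/II-2 un ·: EE|Ee
E/III-1 un II-2×II-1: EE|Ee
E/III-2 un II-2×II-1: EE|Ee
⇒ E over [I-1,I-2,II-1,II-2,III-1,III-2]: 44 consistent
W/I-1 un ·: WW|Ww
W/I-2 aff ·: ww
W/II-1 ? I-1×I-2: Ww|ww
W/II-2 un ·: Ww
W/III-1 un II-2×II-1: WW|Ww
W/III-2 aff II-2×II-1: ww
⇒ W over [I-1,I-2,II-1,II-2,III-1,III-2]: 5 consistent

II-1 ∈ {EE Ww, EE ww, Ee Ww, Ee ww}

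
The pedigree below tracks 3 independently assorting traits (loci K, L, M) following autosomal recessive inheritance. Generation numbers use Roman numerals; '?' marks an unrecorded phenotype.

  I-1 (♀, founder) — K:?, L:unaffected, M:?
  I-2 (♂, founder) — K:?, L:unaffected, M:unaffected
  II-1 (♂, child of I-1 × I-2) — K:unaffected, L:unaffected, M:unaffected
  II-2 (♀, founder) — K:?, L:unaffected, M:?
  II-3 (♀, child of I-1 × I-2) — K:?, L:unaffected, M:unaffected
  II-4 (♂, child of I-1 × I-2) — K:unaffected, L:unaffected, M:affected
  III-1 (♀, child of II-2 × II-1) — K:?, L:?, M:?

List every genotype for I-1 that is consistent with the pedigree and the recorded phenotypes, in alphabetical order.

K/I-1 ? ·: KK|Kk|kk
K/I-2 ? ·: KK|Kk|kk
K/II-1 un I-1×I-2: KK|Kk
K/II-2 ? ·: KK|Kk|kk
K/II-3 ? I-1×I-2: KK|Kk|kk
K/II-4 un I-1×I-2: KK|Kk
K/III-1 ? II-2×II-1: KK|Kk|kk
⇒ K over [I-1,I-2,II-1,II-2,II-3,II-4,III-1]: 200 consistent
L/I-1 un ·: LL|Ll
L/I-2 un ·: LL|Ll
L/II-1 un I-1×I-2: LL|Ll
L/II-2 un ·: LL|Ll
L/II-3 un I-1×I-2: LL|Ll
L/II-4 un I-1×I-2: LL|Ll
L/III-1 ? II-2×II-1: LL|Ll|ll
⇒ L over [I-1,I-2,II-1,II-2,II-3,II-4,III-1]: 99 consistent
M/I-1 ? ·: Mm|mm
M/I-2 un ·: Mm
M/II-1 un I-1×I-2: MM|Mm
M/II-2 ? ·: MM|Mm|mm
M/II-3 un I-1×I-2: MM|Mm
M/II-4 aff I-1×I-2: mm
M/III-1 ? II-2×II-1: MM|Mm|mm
⇒ M over [I-1,I-2,II-1,II-2,II-3,II-4,III-1]: 29 consistent

I-1 ∈ {KK LL Mm, KK LL mm, KK Ll Mm, KK Ll mm, Kk LL Mm, Kk LL mm, Kk Ll Mm, Kk Ll mm, kk LL Mm, kk LL mm, kk Ll Mm, kk Ll mm}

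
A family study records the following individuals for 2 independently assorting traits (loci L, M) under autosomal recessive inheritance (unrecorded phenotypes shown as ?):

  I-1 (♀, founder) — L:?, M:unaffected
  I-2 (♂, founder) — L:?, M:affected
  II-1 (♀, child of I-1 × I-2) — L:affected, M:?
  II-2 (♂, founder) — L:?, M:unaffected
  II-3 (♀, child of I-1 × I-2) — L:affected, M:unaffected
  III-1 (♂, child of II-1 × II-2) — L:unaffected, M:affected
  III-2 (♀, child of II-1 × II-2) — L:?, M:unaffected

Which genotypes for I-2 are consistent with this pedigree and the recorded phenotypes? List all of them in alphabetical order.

L/I-1 ? ·: Ll|ll
L/I-2 ? ·: Ll|ll
L/II-1 aff I-1×I-2: ll
L/II-2 ? ·: LL|Ll
L/II-3 aff I-1×I-2: ll
L/III-1 un II-1×II-2: Ll
L/III-2 ? II-1×II-2: Ll|ll
⇒ L over [I-1,I-2,II-1,II-2,II-3,III-1,III-2]: 12 consistent
M/I-1 un ·: MM|Mm
M/I-2 aff ·: mm
M/II-1 ? I-1×I-2: Mm|mm
M/II-2 un ·: Mm
M/II-3 un I-1×I-2: Mm
M/III-1 aff II-1×II-2: mm
M/III-2 un II-1×II-2: MM|Mm
⇒ M over [I-1,I-2,II-1,II-2,II-3,III-1,III-2]: 5 consistent

I-2 ∈ {Ll mm, ll mm}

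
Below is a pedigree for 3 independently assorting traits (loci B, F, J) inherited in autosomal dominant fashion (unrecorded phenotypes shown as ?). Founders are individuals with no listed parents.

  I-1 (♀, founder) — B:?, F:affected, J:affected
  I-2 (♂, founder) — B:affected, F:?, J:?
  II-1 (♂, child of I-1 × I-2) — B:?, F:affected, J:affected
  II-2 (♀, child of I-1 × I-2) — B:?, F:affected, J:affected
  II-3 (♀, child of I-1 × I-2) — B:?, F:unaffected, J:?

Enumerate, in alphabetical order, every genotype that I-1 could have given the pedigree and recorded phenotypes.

I-1 ∈ {BB Ff JJ, BB Ff Jj, Bb Ff JJ, Bb Ff Jj, bb Ff JJ, bb Ff Jj}

B/I-1 ? ·: bb|Bb|BB
B/I-2 aff ·: Bb|BB
B/II-1 ? I-1×I-2: bb|Bb|BB
B/II-2 ? I-1×I-2: bb|Bb|BB
B/II-3 ? I-1×I-2: bb|Bb|BB
⇒ B over [I-1,I-2,II-1,II-2,II-3]: 53 consistent
F/I-1 aff ·: Ff
F/I-2 ? ·: ff|Ff
F/II-1 aff I-1×I-2: Ff|FF
F/II-2 aff I-1×I-2: Ff|FF
F/II-3 un I-1×I-2: ff
⇒ F over [I-1,I-2,II-1,II-2,II-3]: 5 consistent
J/I-1 aff ·: Jj|JJ
J/I-2 ? ·: jj|Jj|JJ
J/II-1 aff I-1×I-2: Jj|JJ
J/II-2 aff I-1×I-2: Jj|JJ
J/II-3 ? I-1×I-2: jj|Jj|JJ
⇒ J over [I-1,I-2,II-1,II-2,II-3]: 32 consistent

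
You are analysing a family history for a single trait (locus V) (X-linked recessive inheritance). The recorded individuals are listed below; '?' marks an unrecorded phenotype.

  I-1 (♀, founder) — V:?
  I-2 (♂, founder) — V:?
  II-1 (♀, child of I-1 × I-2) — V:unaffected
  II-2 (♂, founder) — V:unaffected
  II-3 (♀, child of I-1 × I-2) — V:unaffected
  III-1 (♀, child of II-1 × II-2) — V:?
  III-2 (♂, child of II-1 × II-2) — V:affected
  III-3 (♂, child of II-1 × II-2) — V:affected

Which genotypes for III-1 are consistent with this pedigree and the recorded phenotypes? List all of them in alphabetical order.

III-1 ∈ {X^VX^V, X^VX^v}

V/I-1 ? ·: X^VX^V|X^VX^v|X^vX^v
V/I-2 ? ·: X^VY|X^vY
V/II-1 un I-1×I-2: X^VX^v
V/II-2 un ·: X^VY
V/II-3 un I-1×I-2: X^VX^V|X^VX^v
V/III-1 ? II-1×II-2: X^VX^V|X^VX^v
V/III-2 aff II-1×II-2: X^vY
V/III-3 aff II-1×II-2: X^vY
⇒ V over [I-1,I-2,II-1,II-2,II-3,III-1,III-2,III-3]: 10 consistent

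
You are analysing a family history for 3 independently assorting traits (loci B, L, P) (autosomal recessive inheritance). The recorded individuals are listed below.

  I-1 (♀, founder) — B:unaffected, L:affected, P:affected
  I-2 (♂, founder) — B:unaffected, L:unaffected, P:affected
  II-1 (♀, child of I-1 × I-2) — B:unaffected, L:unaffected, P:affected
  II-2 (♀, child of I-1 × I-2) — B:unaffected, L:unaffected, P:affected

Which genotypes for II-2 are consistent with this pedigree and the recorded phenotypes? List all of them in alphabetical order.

B/I-1 un ·: BB|Bb
B/I-2 un ·: BB|Bb
B/II-1 un I-1×I-2: BB|Bb
B/II-2 un I-1×I-2: BB|Bb
⇒ B over [I-1,I-2,II-1,II-2]: 13 consistent
L/I-1 aff ·: ll
L/I-2 un ·: LL|Ll
L/II-1 un I-1×I-2: Ll
L/II-2 un I-1×I-2: Ll
⇒ L over [I-1,I-2,II-1,II-2]: 2 consistent
P/I-1 aff ·: pp
P/I-2 aff ·: pp
P/II-1 aff I-1×I-2: pp
P/II-2 aff I-1×I-2: pp
⇒ P over [I-1,I-2,II-1,II-2]: 1 consistent

II-2 ∈ {BB Ll pp, Bb Ll pp}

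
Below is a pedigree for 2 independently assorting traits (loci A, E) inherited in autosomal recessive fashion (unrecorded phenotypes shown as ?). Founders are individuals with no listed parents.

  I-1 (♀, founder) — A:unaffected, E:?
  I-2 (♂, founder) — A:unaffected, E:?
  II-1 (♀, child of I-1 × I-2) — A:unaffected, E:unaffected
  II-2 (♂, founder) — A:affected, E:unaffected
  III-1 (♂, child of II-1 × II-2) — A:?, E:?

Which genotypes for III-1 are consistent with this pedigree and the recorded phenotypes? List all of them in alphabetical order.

A/I-1 un ·: AA|Aa
A/I-2 un ·: AA|Aa
A/II-1 un I-1×I-2: AA|Aa
A/II-2 aff ·: aa
A/III-1 ? II-1×II-2: Aa|aa
⇒ A over [I-1,I-2,II-1,II-2,III-1]: 10 consistent
E/I-1 ? ·: EE|Ee|ee
E/I-2 ? ·: EE|Ee|ee
E/II-1 un I-1×I-2: EE|Ee
E/II-2 un ·: EE|Ee
E/III-1 ? II-1×II-2: EE|Ee|ee
⇒ E over [I-1,I-2,II-1,II-2,III-1]: 47 consistent

III-1 ∈ {Aa EE, Aa Ee, Aa ee, aa EE, aa Ee, aa ee}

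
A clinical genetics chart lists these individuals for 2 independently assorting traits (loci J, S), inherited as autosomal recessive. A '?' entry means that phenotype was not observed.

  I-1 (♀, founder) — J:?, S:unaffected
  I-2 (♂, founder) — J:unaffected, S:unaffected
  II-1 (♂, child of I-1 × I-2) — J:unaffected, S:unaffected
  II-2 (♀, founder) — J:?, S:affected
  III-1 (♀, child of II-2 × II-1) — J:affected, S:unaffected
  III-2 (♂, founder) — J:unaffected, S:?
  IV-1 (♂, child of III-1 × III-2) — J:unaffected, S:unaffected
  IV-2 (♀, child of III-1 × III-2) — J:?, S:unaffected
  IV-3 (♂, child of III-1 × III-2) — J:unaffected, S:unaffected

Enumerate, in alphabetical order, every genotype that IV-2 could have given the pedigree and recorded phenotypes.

J/I-1 ? ·: JJ|Jj|jj
J/I-2 un ·: JJ|Jj
J/II-1 un I-1×I-2: Jj
J/II-2 ? ·: Jj|jj
J/III-1 aff II-2×II-1: jj
J/III-2 un ·: JJ|Jj
J/IV-1 un III-1×III-2: Jj
J/IV-2 ? III-1×III-2: Jj|jj
J/IV-3 un III-1×III-2: Jj
⇒ J over [I-1,I-2,II-1,II-2,III-1,III-2,IV-1,IV-2,IV-3]: 30 consistent
S/I-1 un ·: SS|Ss
S/I-2 un ·: SS|Ss
S/II-1 un I-1×I-2: SS|Ss
S/II-2 aff ·: ss
S/III-1 un II-2×II-1: Ss
S/III-2 ? ·: SS|Ss|ss
S/IV-1 un III-1×III-2: SS|Ss
S/IV-2 un III-1×III-2: SS|Ss
S/IV-3 un III-1×III-2: SS|Ss
⇒ S over [I-1,I-2,II-1,II-2,III-1,III-2,IV-1,IV-2,IV-3]: 119 consistent

IV-2 ∈ {Jj SS, Jj Ss, jj SS, jj Ss}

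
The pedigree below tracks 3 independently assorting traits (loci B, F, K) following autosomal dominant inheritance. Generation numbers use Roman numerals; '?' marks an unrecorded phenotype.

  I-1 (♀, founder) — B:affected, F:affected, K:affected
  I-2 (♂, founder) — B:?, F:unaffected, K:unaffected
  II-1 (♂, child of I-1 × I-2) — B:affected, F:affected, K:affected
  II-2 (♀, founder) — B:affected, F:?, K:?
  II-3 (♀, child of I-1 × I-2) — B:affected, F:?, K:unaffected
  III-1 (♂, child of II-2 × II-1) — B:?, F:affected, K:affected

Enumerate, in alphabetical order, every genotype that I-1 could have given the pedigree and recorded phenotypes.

I-1 ∈ {BB FF Kk, BB Ff Kk, Bb FF Kk, Bb Ff Kk}

B/I-1 aff ·: Bb|BB
B/I-2 ? ·: bb|Bb|BB
B/II-1 aff I-1×I-2: Bb|BB
B/II-2 aff ·: Bb|BB
B/II-3 aff I-1×I-2: Bb|BB
B/III-1 ? II-2×II-1: bb|Bb|BB
⇒ B over [I-1,I-2,II-1,II-2,II-3,III-1]: 61 consistent
F/I-1 aff ·: Ff|FF
F/I-2 un ·: ff
F/II-1 aff I-1×I-2: Ff
F/II-2 ? ·: ff|Ff|FF
F/II-3 ? I-1×I-2: ff|Ff
F/III-1 aff II-2×II-1: Ff|FF
⇒ F over [I-1,I-2,II-1,II-2,II-3,III-1]: 15 consistent
K/I-1 aff ·: Kk
K/I-2 un ·: kk
K/II-1 aff I-1×I-2: Kk
K/II-2 ? ·: kk|Kk|KK
K/II-3 un I-1×I-2: kk
K/III-1 aff II-2×II-1: Kk|KK
⇒ K over [I-1,I-2,II-1,II-2,II-3,III-1]: 5 consistent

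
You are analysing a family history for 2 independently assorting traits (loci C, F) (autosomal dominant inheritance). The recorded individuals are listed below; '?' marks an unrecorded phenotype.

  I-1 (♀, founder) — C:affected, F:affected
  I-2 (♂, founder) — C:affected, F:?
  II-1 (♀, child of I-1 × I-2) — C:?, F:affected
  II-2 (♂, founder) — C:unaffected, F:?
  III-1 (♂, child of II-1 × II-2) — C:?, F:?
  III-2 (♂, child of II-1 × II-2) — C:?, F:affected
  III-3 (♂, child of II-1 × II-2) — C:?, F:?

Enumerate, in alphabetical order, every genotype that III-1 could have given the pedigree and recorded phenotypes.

III-1 ∈ {Cc FF, Cc Ff, Cc ff, cc FF, cc Ff, cc ff}

C/I-1 aff ·: Cc|CC
C/I-2 aff ·: Cc|CC
C/II-1 ? I-1×I-2: cc|Cc|CC
C/II-2 un ·: cc
C/III-1 ? II-1×II-2: cc|Cc
C/III-2 ? II-1×II-2: cc|Cc
C/III-3 ? II-1×II-2: cc|Cc
⇒ C over [I-1,I-2,II-1,II-2,III-1,III-2,III-3]: 29 consistent
F/I-1 aff ·: Ff|FF
F/I-2 ? ·: ff|Ff|FF
F/II-1 aff I-1×I-2: Ff|FF
F/II-2 ? ·: ff|Ff|FF
F/III-1 ? II-1×II-2: ff|Ff|FF
F/III-2 aff II-1×II-2: Ff|FF
F/III-3 ? II-1×II-2: ff|Ff|FF
⇒ F over [I-1,I-2,II-1,II-2,III-1,III-2,III-3]: 190 consistent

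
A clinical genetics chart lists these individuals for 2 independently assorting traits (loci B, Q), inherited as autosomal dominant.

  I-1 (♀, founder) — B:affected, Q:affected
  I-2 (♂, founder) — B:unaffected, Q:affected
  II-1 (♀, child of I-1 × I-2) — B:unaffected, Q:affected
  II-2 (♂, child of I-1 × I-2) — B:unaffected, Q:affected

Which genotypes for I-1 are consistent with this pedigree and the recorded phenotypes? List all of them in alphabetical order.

I-1 ∈ {Bb QQ, Bb Qq}

B/I-1 aff ·: Bb
B/I-2 un ·: bb
B/II-1 un I-1×I-2: bb
B/II-2 un I-1×I-2: bb
⇒ B over [I-1,I-2,II-1,II-2]: 1 consistent
Q/I-1 aff ·: Qq|QQ
Q/I-2 aff ·: Qq|QQ
Q/II-1 aff I-1×I-2: Qq|QQ
Q/II-2 aff I-1×I-2: Qq|QQ
⇒ Q over [I-1,I-2,II-1,II-2]: 13 consistent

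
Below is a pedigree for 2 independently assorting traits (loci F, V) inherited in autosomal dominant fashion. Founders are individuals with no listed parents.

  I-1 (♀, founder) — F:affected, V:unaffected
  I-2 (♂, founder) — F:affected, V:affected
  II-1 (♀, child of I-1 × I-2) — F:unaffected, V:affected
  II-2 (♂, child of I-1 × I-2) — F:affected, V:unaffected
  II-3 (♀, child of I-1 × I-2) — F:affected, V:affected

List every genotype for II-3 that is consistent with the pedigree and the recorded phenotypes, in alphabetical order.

F/I-1 aff ·: Ff
F/I-2 aff ·: Ff
F/II-1 un I-1×I-2: ff
F/II-2 aff I-1×I-2: Ff|FF
F/II-3 aff I-1×I-2: Ff|FF
⇒ F over [I-1,I-2,II-1,II-2,II-3]: 4 consistent
V/I-1 un ·: vv
V/I-2 aff ·: Vv
V/II-1 aff I-1×I-2: Vv
V/II-2 un I-1×I-2: vv
V/II-3 aff I-1×I-2: Vv
⇒ V over [I-1,I-2,II-1,II-2,II-3]: 1 consistent

II-3 ∈ {FF Vv, Ff Vv}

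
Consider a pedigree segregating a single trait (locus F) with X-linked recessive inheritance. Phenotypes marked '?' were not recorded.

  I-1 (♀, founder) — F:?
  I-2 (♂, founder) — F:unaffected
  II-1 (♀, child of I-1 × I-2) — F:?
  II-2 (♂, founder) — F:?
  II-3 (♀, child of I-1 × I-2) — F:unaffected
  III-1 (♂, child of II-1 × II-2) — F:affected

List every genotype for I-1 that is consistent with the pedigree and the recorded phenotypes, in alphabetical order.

F/I-1 ? ·: X^FX^f|X^fX^f
F/I-2 un ·: X^FY
F/II-1 ? I-1×I-2: X^FX^f
F/II-2 ? ·: X^FY|X^fY
F/II-3 un I-1×I-2: X^FX^F|X^FX^f
F/III-1 aff II-1×II-2: X^fY
⇒ F over [I-1,I-2,II-1,II-2,II-3,III-1]: 6 consistent

I-1 ∈ {X^FX^f, X^fX^f}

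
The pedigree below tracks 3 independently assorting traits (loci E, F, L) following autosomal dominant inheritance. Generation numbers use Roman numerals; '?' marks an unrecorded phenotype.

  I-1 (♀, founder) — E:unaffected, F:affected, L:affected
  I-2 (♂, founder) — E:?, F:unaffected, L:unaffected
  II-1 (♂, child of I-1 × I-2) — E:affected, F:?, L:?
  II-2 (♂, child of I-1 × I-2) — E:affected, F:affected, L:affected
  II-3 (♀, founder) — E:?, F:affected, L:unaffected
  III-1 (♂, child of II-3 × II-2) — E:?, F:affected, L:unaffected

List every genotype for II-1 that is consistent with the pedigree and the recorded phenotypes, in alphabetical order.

II-1 ∈ {Ee Ff Ll, Ee Ff ll, Ee ff Ll, Ee ff ll}

E/I-1 un ·: ee
E/I-2 ? ·: Ee|EE
E/II-1 aff I-1×I-2: Ee
E/II-2 aff I-1×I-2: Ee
E/II-3 ? ·: ee|Ee|EE
E/III-1 ? II-3×II-2: ee|Ee|EE
⇒ E over [I-1,I-2,II-1,II-2,II-3,III-1]: 14 consistent
F/I-1 aff ·: Ff|FF
F/I-2 un ·: ff
F/II-1 ? I-1×I-2: ff|Ff
F/II-2 aff I-1×I-2: Ff
F/II-3 aff ·: Ff|FF
F/III-1 aff II-3×II-2: Ff|FF
⇒ F over [I-1,I-2,II-1,II-2,II-3,III-1]: 12 consistent
L/I-1 aff ·: Ll|LL
L/I-2 un ·: ll
L/II-1 ? I-1×I-2: ll|Ll
L/II-2 aff I-1×I-2: Ll
L/II-3 un ·: ll
L/III-1 un II-3×II-2: ll
⇒ L over [I-1,I-2,II-1,II-2,II-3,III-1]: 3 consistent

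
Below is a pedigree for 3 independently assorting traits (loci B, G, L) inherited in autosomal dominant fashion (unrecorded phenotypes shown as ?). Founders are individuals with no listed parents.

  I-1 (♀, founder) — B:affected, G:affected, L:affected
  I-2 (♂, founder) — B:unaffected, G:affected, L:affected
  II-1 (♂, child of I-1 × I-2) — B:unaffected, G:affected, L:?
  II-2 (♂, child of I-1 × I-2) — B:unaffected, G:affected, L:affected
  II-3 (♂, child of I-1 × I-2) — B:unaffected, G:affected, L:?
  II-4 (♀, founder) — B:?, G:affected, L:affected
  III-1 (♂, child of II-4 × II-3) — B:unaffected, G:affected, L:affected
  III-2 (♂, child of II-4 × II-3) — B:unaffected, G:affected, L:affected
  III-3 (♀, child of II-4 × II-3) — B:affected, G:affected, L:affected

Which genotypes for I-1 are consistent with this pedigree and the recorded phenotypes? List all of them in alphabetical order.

I-1 ∈ {Bb GG LL, Bb GG Ll, Bb Gg LL, Bb Gg Ll}

B/I-1 aff ·: Bb
B/I-2 un ·: bb
B/II-1 un I-1×I-2: bb
B/II-2 un I-1×I-2: bb
B/II-3 un I-1×I-2: bb
B/II-4 ? ·: Bb
B/III-1 un II-4×II-3: bb
B/III-2 un II-4×II-3: bb
B/III-3 aff II-4×II-3: Bb
⇒ B over [I-1,I-2,II-1,II-2,II-3,II-4,III-1,III-2,III-3]: 1 consistent
G/I-1 aff ·: Gg|GG
G/I-2 aff ·: Gg|GG
G/II-1 aff I-1×I-2: Gg|GG
G/II-2 aff I-1×I-2: Gg|GG
G/II-3 aff I-1×I-2: Gg|GG
G/II-4 aff ·: Gg|GG
G/III-1 aff II-4×II-3: Gg|GG
G/III-2 aff II-4×II-3: Gg|GG
G/III-3 aff II-4×II-3: Gg|GG
⇒ G over [I-1,I-2,II-1,II-2,II-3,II-4,III-1,III-2,III-3]: 309 consistent
L/I-1 aff ·: Ll|LL
L/I-2 aff ·: Ll|LL
L/II-1 ? I-1×I-2: ll|Ll|LL
L/II-2 aff I-1×I-2: Ll|LL
L/II-3 ? I-1×I-2: ll|Ll|LL
L/II-4 aff ·: Ll|LL
L/III-1 aff II-4×II-3: Ll|LL
L/III-2 aff II-4×II-3: Ll|LL
L/III-3 aff II-4×II-3: Ll|LL
⇒ L over [I-1,I-2,II-1,II-2,II-3,II-4,III-1,III-2,III-3]: 371 consistent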